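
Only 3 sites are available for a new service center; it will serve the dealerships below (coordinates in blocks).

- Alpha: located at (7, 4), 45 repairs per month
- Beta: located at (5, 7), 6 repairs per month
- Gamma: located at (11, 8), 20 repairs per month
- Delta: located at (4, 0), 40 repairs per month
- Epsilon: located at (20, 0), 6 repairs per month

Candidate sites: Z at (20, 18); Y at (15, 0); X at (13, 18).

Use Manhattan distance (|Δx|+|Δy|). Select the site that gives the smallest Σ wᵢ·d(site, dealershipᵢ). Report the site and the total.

Total weighted distance at each candidate:
  Z (20, 18): total = 3219
  Y (15, 0): total = 1352
  X (13, 18): total = 2484
Minimum is at Y with total 1352 blocks.

Y, total 1352 blocks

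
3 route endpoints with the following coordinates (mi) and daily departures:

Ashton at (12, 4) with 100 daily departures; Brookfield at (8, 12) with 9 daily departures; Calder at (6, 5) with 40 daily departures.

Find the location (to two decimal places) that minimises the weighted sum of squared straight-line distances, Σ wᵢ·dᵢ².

The minimiser of Σwᵢ‖p−pᵢ‖² is the weighted centroid p* = (Σwᵢpᵢ)/(Σwᵢ).
Σwᵢ = 149.
Σwᵢxᵢ = 100·12 + 9·8 + 40·6 = 1512.
Σwᵢyᵢ = 100·4 + 9·12 + 40·5 = 708.
x* = 1512/149 = 10.15, y* = 708/149 = 4.75.

(10.15, 4.75)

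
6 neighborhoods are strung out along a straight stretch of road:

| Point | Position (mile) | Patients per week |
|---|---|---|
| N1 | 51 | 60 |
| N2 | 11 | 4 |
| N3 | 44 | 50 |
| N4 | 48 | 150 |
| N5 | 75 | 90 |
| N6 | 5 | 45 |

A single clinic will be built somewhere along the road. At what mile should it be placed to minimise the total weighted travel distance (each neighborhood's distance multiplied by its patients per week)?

For a sum of weighted absolute distances on a line, the optimum is the weighted median (not the mean). Total weight W = 399; half-weight = 199.5.
Sort by position and accumulate weight:
  mile 5 (N6, w=45) → cum 45
  mile 11 (N2, w=4) → cum 49
  mile 44 (N3, w=50) → cum 99
  mile 48 (N4, w=150) → cum 249  ≥ 199.5 → median here
  mile 51 (N1, w=60) → cum 309
  mile 75 (N5, w=90) → cum 399
Optimal location: mile 48.

x = 48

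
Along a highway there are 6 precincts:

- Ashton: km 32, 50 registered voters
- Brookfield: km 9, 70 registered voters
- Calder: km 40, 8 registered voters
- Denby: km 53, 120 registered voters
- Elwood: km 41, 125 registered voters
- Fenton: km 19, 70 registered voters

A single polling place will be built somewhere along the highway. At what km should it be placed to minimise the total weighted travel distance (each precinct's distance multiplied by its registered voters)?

x = 41

For a sum of weighted absolute distances on a line, the optimum is the weighted median (not the mean). Total weight W = 443; half-weight = 221.5.
Sort by position and accumulate weight:
  km 9 (Brookfield, w=70) → cum 70
  km 19 (Fenton, w=70) → cum 140
  km 32 (Ashton, w=50) → cum 190
  km 40 (Calder, w=8) → cum 198
  km 41 (Elwood, w=125) → cum 323  ≥ 221.5 → median here
  km 53 (Denby, w=120) → cum 443
Optimal location: km 41.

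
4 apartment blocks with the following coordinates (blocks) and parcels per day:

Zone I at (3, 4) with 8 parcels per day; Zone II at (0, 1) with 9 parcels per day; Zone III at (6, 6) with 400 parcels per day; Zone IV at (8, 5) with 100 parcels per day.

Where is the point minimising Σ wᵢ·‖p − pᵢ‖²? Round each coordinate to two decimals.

The minimiser of Σwᵢ‖p−pᵢ‖² is the weighted centroid p* = (Σwᵢpᵢ)/(Σwᵢ).
Σwᵢ = 517.
Σwᵢxᵢ = 8·3 + 9·0 + 400·6 + 100·8 = 3224.
Σwᵢyᵢ = 8·4 + 9·1 + 400·6 + 100·5 = 2941.
x* = 3224/517 = 6.24, y* = 2941/517 = 5.69.

(6.24, 5.69)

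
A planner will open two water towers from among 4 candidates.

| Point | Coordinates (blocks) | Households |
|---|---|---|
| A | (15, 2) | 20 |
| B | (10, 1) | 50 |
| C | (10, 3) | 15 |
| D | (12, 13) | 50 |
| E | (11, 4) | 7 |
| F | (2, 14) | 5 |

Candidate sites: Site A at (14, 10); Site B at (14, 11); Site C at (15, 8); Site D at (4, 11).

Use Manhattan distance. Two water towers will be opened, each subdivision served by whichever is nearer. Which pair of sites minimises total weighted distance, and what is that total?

Evaluate every pair (each demand assigned to the nearer of the two):
  {Site B, Site C}: total = 1201
  {Site A, Site C}: total = 1256
  {Site A, Site B}: total = 1333
  {Site A, Site D}: total = 1333
  {Site C, Site D}: total = 1351
  {Site B, Site D}: total = 1375
Best pair: {Site B, Site C} with total 1201.

{Site B, Site C}, total 1201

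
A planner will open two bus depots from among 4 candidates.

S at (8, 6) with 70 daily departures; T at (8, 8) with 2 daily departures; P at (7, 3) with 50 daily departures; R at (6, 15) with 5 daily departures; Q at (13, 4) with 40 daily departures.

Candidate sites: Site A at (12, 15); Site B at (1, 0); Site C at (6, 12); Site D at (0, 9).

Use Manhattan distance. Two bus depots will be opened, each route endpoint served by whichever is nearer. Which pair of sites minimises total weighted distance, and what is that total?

{Site A, Site C}, total 1567

Evaluate every pair (each demand assigned to the nearer of the two):
  {Site A, Site C}: total = 1567
  {Site B, Site C}: total = 1637
  {Site C, Site D}: total = 1687
  {Site A, Site B}: total = 1892
  {Site B, Site D}: total = 1938
  {Site A, Site D}: total = 1948
Best pair: {Site A, Site C} with total 1567.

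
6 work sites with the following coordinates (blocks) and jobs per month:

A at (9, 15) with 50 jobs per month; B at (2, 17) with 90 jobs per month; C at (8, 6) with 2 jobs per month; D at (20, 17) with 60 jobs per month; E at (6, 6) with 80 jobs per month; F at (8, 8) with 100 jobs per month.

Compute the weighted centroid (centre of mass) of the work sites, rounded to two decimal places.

(8.18, 12.02)

The minimiser of Σwᵢ‖p−pᵢ‖² is the weighted centroid p* = (Σwᵢpᵢ)/(Σwᵢ).
Σwᵢ = 382.
Σwᵢxᵢ = 50·9 + 90·2 + 2·8 + 60·20 + 80·6 + 100·8 = 3126.
Σwᵢyᵢ = 50·15 + 90·17 + 2·6 + 60·17 + 80·6 + 100·8 = 4592.
x* = 3126/382 = 8.18, y* = 4592/382 = 12.02.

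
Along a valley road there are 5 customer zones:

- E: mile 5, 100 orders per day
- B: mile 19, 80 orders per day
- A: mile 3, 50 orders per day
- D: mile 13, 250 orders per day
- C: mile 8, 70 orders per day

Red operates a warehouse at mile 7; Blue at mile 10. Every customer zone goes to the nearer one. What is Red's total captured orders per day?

220

The indifferent point is the midpoint (7+10)/2 = 8.5; customer zones left of it (closer to Red at 7) go to Red, those right go to Blue.
  A at 3 (w=50) → Red
  E at 5 (w=100) → Red
  C at 8 (w=70) → Red
  D at 13 (w=250) → Blue
  B at 19 (w=80) → Blue
Red captures 220; Blue captures 330.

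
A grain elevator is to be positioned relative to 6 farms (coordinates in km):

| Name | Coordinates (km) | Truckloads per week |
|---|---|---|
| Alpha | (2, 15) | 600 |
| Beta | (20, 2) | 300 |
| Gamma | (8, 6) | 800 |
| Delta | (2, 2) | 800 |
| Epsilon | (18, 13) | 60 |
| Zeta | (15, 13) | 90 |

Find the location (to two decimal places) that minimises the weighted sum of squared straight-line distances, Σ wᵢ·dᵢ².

(6.65, 6.77)

The minimiser of Σwᵢ‖p−pᵢ‖² is the weighted centroid p* = (Σwᵢpᵢ)/(Σwᵢ).
Σwᵢ = 2650.
Σwᵢxᵢ = 600·2 + 300·20 + 800·8 + 800·2 + 60·18 + 90·15 = 17630.
Σwᵢyᵢ = 600·15 + 300·2 + 800·6 + 800·2 + 60·13 + 90·13 = 17950.
x* = 17630/2650 = 6.65, y* = 17950/2650 = 6.77.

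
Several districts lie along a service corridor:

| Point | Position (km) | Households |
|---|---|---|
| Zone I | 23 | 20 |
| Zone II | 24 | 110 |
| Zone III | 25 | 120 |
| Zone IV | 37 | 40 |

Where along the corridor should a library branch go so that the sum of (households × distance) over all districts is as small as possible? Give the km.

x = 25

For a sum of weighted absolute distances on a line, the optimum is the weighted median (not the mean). Total weight W = 290; half-weight = 145.
Sort by position and accumulate weight:
  km 23 (Zone I, w=20) → cum 20
  km 24 (Zone II, w=110) → cum 130
  km 25 (Zone III, w=120) → cum 250  ≥ 145 → median here
  km 37 (Zone IV, w=40) → cum 290
Optimal location: km 25.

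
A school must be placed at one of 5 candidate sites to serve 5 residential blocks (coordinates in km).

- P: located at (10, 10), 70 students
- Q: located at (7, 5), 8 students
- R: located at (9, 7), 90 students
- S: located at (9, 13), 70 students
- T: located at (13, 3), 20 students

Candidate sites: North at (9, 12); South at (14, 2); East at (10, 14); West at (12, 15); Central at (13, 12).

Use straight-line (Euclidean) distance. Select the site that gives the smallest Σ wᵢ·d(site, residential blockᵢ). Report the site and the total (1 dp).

North, total 931.7 km

Total weighted distance at each candidate:
  North (9, 12): total = 931.7
  South (14, 2): total = 2197.5
  East (10, 14): total = 1319.3
  West (12, 15): total = 1728.6
  Central (13, 12): total = 1371.0
Minimum is at North with total 931.7 km.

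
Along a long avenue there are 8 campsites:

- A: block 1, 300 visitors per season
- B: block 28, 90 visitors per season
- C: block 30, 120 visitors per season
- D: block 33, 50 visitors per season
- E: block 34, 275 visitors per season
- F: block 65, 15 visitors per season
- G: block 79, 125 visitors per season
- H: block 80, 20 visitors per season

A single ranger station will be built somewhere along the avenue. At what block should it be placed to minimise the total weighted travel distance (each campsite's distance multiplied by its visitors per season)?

For a sum of weighted absolute distances on a line, the optimum is the weighted median (not the mean). Total weight W = 995; half-weight = 497.5.
Sort by position and accumulate weight:
  block 1 (A, w=300) → cum 300
  block 28 (B, w=90) → cum 390
  block 30 (C, w=120) → cum 510  ≥ 497.5 → median here
  block 33 (D, w=50) → cum 560
  block 34 (E, w=275) → cum 835
  block 65 (F, w=15) → cum 850
  block 79 (G, w=125) → cum 975
  block 80 (H, w=20) → cum 995
Optimal location: block 30.

x = 30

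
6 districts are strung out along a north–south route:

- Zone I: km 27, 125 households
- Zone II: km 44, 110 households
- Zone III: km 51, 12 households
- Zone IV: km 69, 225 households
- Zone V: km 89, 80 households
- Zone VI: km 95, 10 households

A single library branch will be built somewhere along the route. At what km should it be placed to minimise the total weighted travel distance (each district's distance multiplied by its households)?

For a sum of weighted absolute distances on a line, the optimum is the weighted median (not the mean). Total weight W = 562; half-weight = 281.
Sort by position and accumulate weight:
  km 27 (Zone I, w=125) → cum 125
  km 44 (Zone II, w=110) → cum 235
  km 51 (Zone III, w=12) → cum 247
  km 69 (Zone IV, w=225) → cum 472  ≥ 281 → median here
  km 89 (Zone V, w=80) → cum 552
  km 95 (Zone VI, w=10) → cum 562
Optimal location: km 69.

x = 69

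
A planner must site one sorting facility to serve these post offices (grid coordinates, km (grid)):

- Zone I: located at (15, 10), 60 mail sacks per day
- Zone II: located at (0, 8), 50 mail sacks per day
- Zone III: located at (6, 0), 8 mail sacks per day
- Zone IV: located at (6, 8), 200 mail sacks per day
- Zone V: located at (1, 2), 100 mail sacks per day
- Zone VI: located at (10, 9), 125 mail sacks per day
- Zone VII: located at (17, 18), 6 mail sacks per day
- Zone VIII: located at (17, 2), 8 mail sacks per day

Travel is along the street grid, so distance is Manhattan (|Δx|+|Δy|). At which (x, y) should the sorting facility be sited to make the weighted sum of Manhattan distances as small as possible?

Manhattan distance separates: Σwᵢ(|x−xᵢ|+|y−yᵢ|) = Σwᵢ|x−xᵢ| + Σwᵢ|y−yᵢ|, so x and y are optimised independently as 1-D weighted medians.
Total weight W = 557; half = 278.5.
x-coordinate, sorted with cumulative weight:
  x=0 (Zone II, w=50) cum 50
  x=1 (Zone V, w=100) cum 150
  x=6 (Zone III, w=8) cum 158
  x=6 (Zone IV, w=200) cum 358  ← median
  x=10 (Zone VI, w=125) cum 483
  x=15 (Zone I, w=60) cum 543
  x=17 (Zone VII, w=6) cum 549
  x=17 (Zone VIII, w=8) cum 557
⇒ x* = 6
y-coordinate, sorted with cumulative weight:
  y=0 (Zone III, w=8) cum 8
  y=2 (Zone V, w=100) cum 108
  y=2 (Zone VIII, w=8) cum 116
  y=8 (Zone II, w=50) cum 166
  y=8 (Zone IV, w=200) cum 366  ← median
  y=9 (Zone VI, w=125) cum 491
  y=10 (Zone I, w=60) cum 551
  y=18 (Zone VII, w=6) cum 557
⇒ y* = 8

(6, 8)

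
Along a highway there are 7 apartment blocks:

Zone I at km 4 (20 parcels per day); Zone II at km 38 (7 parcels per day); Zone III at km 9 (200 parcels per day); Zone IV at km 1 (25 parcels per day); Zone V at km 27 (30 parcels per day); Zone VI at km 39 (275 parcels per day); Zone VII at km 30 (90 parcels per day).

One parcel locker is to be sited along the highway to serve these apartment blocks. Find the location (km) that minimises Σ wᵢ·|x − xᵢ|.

For a sum of weighted absolute distances on a line, the optimum is the weighted median (not the mean). Total weight W = 647; half-weight = 323.5.
Sort by position and accumulate weight:
  km 1 (Zone IV, w=25) → cum 25
  km 4 (Zone I, w=20) → cum 45
  km 9 (Zone III, w=200) → cum 245
  km 27 (Zone V, w=30) → cum 275
  km 30 (Zone VII, w=90) → cum 365  ≥ 323.5 → median here
  km 38 (Zone II, w=7) → cum 372
  km 39 (Zone VI, w=275) → cum 647
Optimal location: km 30.

x = 30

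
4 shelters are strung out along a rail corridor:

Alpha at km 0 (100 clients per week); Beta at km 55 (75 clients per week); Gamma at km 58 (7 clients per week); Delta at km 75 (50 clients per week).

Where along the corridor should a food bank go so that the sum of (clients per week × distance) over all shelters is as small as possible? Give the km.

x = 55

For a sum of weighted absolute distances on a line, the optimum is the weighted median (not the mean). Total weight W = 232; half-weight = 116.
Sort by position and accumulate weight:
  km 0 (Alpha, w=100) → cum 100
  km 55 (Beta, w=75) → cum 175  ≥ 116 → median here
  km 58 (Gamma, w=7) → cum 182
  km 75 (Delta, w=50) → cum 232
Optimal location: km 55.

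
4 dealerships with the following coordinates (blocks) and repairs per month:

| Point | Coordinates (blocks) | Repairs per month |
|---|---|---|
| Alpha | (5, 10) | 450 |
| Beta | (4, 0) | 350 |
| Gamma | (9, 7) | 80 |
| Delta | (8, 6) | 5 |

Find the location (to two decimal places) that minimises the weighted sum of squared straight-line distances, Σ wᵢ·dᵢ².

(4.98, 5.75)

The minimiser of Σwᵢ‖p−pᵢ‖² is the weighted centroid p* = (Σwᵢpᵢ)/(Σwᵢ).
Σwᵢ = 885.
Σwᵢxᵢ = 450·5 + 350·4 + 80·9 + 5·8 = 4410.
Σwᵢyᵢ = 450·10 + 350·0 + 80·7 + 5·6 = 5090.
x* = 4410/885 = 4.98, y* = 5090/885 = 5.75.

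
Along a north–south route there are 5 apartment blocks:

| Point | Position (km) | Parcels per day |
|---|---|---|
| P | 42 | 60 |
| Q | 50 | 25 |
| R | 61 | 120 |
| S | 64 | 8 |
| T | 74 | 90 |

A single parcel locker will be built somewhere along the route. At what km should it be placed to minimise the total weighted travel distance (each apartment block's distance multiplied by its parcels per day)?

For a sum of weighted absolute distances on a line, the optimum is the weighted median (not the mean). Total weight W = 303; half-weight = 151.5.
Sort by position and accumulate weight:
  km 42 (P, w=60) → cum 60
  km 50 (Q, w=25) → cum 85
  km 61 (R, w=120) → cum 205  ≥ 151.5 → median here
  km 64 (S, w=8) → cum 213
  km 74 (T, w=90) → cum 303
Optimal location: km 61.

x = 61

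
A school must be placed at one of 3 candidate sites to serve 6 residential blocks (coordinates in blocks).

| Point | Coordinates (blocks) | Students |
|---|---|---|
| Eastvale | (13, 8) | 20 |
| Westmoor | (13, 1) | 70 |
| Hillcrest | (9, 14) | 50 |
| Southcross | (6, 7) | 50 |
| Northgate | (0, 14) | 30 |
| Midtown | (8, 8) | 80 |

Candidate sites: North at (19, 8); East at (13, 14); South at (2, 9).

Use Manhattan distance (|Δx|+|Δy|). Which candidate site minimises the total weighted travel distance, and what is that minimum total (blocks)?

East, total 3200 blocks

Total weighted distance at each candidate:
  North (19, 8): total = 4160
  East (13, 14): total = 3200
  South (2, 9): total = 3240
Minimum is at East with total 3200 blocks.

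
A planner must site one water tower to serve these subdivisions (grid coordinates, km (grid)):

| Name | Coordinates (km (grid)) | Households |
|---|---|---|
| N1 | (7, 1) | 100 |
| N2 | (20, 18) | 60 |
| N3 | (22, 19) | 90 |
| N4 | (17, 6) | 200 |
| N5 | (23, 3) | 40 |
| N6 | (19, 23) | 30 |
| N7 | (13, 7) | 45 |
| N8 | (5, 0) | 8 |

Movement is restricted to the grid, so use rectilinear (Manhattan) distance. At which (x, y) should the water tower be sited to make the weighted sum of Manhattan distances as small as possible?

Manhattan distance separates: Σwᵢ(|x−xᵢ|+|y−yᵢ|) = Σwᵢ|x−xᵢ| + Σwᵢ|y−yᵢ|, so x and y are optimised independently as 1-D weighted medians.
Total weight W = 573; half = 286.5.
x-coordinate, sorted with cumulative weight:
  x=5 (N8, w=8) cum 8
  x=7 (N1, w=100) cum 108
  x=13 (N7, w=45) cum 153
  x=17 (N4, w=200) cum 353  ← median
  x=19 (N6, w=30) cum 383
  x=20 (N2, w=60) cum 443
  x=22 (N3, w=90) cum 533
  x=23 (N5, w=40) cum 573
⇒ x* = 17
y-coordinate, sorted with cumulative weight:
  y=0 (N8, w=8) cum 8
  y=1 (N1, w=100) cum 108
  y=3 (N5, w=40) cum 148
  y=6 (N4, w=200) cum 348  ← median
  y=7 (N7, w=45) cum 393
  y=18 (N2, w=60) cum 453
  y=19 (N3, w=90) cum 543
  y=23 (N6, w=30) cum 573
⇒ y* = 6

(17, 6)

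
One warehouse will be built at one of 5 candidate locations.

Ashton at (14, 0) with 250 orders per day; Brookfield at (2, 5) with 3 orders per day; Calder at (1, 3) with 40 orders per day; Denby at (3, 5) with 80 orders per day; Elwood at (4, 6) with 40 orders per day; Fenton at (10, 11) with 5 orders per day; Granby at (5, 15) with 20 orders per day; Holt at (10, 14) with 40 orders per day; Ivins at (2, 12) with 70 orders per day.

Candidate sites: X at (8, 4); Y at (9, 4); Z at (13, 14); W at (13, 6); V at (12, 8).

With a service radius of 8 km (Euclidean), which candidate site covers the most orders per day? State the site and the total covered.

Coverage radius r = 8 km; a point is covered iff (Δx)²+(Δy)² ≤ 8² = 64.
  X (8, 4): covers {Ashton, Brookfield, Calder, Denby, Elwood, Fenton} → 418
  Y (9, 4): covers {Ashton, Brookfield, Denby, Elwood, Fenton} → 378
  Z (13, 14): covers {Fenton, Holt} → 45
  W (13, 6): covers {Ashton, Fenton} → 255
  V (12, 8): covers {Fenton, Holt} → 45
Maximum coverage at X: 418 orders per day.

X, covering 418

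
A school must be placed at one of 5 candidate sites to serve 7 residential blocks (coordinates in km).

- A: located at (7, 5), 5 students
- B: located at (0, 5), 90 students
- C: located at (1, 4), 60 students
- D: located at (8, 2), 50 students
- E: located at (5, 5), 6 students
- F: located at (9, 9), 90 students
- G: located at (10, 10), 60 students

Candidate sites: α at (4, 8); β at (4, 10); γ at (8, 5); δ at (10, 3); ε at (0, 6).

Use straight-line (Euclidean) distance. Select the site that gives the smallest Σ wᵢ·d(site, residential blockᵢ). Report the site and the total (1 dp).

α, total 1989.1 km

Total weighted distance at each candidate:
  α (4, 8): total = 1989.1
  β (4, 10): total = 2304.6
  γ (8, 5): total = 2011.5
  δ (10, 3): total = 2590.7
  ε (0, 6): total = 2237.4
Minimum is at α with total 1989.1 km.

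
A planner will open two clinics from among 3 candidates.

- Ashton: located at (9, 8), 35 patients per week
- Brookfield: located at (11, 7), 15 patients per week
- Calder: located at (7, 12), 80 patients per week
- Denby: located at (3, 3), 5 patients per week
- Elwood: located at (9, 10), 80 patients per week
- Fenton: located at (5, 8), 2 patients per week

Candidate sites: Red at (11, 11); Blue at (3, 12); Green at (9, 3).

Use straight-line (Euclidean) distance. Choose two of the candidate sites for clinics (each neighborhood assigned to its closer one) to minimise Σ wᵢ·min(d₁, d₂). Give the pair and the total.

{Red, Green}, total 737.7

Evaluate every pair (each demand assigned to the nearer of the two):
  {Red, Green}: total = 737.7
  {Red, Blue}: total = 739.0
  {Blue, Green}: total = 1107.0
Best pair: {Red, Green} with total 737.7.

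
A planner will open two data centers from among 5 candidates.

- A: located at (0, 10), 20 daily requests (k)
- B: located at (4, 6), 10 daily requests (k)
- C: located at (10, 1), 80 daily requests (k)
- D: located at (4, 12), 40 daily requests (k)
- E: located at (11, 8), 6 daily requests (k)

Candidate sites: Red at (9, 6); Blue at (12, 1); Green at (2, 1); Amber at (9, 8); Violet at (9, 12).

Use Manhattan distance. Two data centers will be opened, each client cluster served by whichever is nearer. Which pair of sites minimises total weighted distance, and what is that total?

{Blue, Violet}, total 726

Evaluate every pair (each demand assigned to the nearer of the two):
  {Blue, Violet}: total = 726
  {Blue, Amber}: total = 822
  {Red, Blue}: total = 934
  {Red, Violet}: total = 974
  {Blue, Green}: total = 1018
  {Red, Amber}: total = 1122
  {Amber, Violet}: total = 1142
  {Green, Violet}: total = 1166
  {Red, Green}: total = 1214
  {Green, Amber}: total = 1302
Best pair: {Blue, Violet} with total 726.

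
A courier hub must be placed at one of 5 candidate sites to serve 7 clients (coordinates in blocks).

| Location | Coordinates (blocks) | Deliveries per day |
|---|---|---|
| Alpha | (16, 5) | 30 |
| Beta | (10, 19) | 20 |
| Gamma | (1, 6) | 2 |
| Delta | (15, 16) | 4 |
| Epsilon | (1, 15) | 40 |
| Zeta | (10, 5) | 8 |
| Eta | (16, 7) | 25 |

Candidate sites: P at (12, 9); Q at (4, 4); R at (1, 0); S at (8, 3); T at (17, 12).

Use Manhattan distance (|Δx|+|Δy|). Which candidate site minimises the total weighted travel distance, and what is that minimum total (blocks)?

Total weighted distance at each candidate:
  P (12, 9): total = 1426
  Q (4, 4): total = 1903
  R (1, 0): total = 2554
  S (8, 3): total = 1852
  T (17, 12): total = 1610
Minimum is at P with total 1426 blocks.

P, total 1426 blocks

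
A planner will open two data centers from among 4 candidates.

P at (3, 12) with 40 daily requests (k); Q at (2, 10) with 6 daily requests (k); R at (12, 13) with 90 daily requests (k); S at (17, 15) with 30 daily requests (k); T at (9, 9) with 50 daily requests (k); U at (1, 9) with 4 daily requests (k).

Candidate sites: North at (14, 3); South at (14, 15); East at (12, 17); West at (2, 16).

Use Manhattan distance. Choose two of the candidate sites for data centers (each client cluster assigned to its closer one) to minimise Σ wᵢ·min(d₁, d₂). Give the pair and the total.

Evaluate every pair (each demand assigned to the nearer of the two):
  {South, West}: total = 1268
  {East, West}: total = 1388
  {North, South}: total = 1738
  {South, East}: total = 1738
  {North, East}: total = 1858
  {North, West}: total = 2348
Best pair: {South, West} with total 1268.

{South, West}, total 1268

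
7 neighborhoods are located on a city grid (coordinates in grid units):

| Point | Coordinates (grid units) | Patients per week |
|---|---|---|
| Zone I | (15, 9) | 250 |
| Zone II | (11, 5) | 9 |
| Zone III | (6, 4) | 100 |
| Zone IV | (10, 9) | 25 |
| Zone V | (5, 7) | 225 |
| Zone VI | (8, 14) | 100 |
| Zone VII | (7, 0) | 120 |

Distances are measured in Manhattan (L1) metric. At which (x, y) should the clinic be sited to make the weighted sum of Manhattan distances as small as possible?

(7, 7)

Manhattan distance separates: Σwᵢ(|x−xᵢ|+|y−yᵢ|) = Σwᵢ|x−xᵢ| + Σwᵢ|y−yᵢ|, so x and y are optimised independently as 1-D weighted medians.
Total weight W = 829; half = 414.5.
x-coordinate, sorted with cumulative weight:
  x=5 (Zone V, w=225) cum 225
  x=6 (Zone III, w=100) cum 325
  x=7 (Zone VII, w=120) cum 445  ← median
  x=8 (Zone VI, w=100) cum 545
  x=10 (Zone IV, w=25) cum 570
  x=11 (Zone II, w=9) cum 579
  x=15 (Zone I, w=250) cum 829
⇒ x* = 7
y-coordinate, sorted with cumulative weight:
  y=0 (Zone VII, w=120) cum 120
  y=4 (Zone III, w=100) cum 220
  y=5 (Zone II, w=9) cum 229
  y=7 (Zone V, w=225) cum 454  ← median
  y=9 (Zone I, w=250) cum 704
  y=9 (Zone IV, w=25) cum 729
  y=14 (Zone VI, w=100) cum 829
⇒ y* = 7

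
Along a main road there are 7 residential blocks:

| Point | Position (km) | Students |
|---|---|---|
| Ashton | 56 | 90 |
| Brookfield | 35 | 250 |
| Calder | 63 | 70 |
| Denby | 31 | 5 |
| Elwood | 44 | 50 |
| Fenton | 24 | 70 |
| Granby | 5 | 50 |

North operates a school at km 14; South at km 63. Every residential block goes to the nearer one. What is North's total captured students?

The indifferent point is the midpoint (14+63)/2 = 38.5; residential blocks left of it (closer to North at 14) go to North, those right go to South.
  Granby at 5 (w=50) → North
  Fenton at 24 (w=70) → North
  Denby at 31 (w=5) → North
  Brookfield at 35 (w=250) → North
  Elwood at 44 (w=50) → South
  Ashton at 56 (w=90) → South
  Calder at 63 (w=70) → South
North captures 375; South captures 210.

375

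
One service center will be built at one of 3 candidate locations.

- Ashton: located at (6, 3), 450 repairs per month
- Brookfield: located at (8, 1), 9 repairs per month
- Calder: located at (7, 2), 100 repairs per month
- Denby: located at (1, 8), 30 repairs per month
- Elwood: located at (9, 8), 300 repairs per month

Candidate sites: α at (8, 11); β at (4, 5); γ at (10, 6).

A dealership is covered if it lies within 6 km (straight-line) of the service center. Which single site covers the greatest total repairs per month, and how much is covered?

Coverage radius r = 6 km; a point is covered iff (Δx)²+(Δy)² ≤ 6² = 36.
  α (8, 11): covers {Elwood} → 300
  β (4, 5): covers {Ashton, Brookfield, Calder, Denby, Elwood} → 889
  γ (10, 6): covers {Ashton, Brookfield, Calder, Elwood} → 859
Maximum coverage at β: 889 repairs per month.

β, covering 889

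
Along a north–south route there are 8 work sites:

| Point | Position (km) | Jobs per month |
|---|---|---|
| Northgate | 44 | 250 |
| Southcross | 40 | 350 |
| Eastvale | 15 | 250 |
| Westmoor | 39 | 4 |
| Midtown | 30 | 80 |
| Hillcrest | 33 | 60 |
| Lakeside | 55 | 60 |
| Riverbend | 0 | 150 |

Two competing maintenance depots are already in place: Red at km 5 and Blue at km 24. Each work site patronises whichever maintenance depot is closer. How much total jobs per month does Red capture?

The indifferent point is the midpoint (5+24)/2 = 14.5; work sites left of it (closer to Red at 5) go to Red, those right go to Blue.
  Riverbend at 0 (w=150) → Red
  Eastvale at 15 (w=250) → Blue
  Midtown at 30 (w=80) → Blue
  Hillcrest at 33 (w=60) → Blue
  Westmoor at 39 (w=4) → Blue
  Southcross at 40 (w=350) → Blue
  Northgate at 44 (w=250) → Blue
  Lakeside at 55 (w=60) → Blue
Red captures 150; Blue captures 1054.

150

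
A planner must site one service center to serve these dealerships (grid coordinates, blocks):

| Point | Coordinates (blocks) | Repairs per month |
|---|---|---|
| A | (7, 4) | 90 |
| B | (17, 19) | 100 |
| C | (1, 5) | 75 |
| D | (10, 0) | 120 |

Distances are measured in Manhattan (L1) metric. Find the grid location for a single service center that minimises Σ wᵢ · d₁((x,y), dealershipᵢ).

Manhattan distance separates: Σwᵢ(|x−xᵢ|+|y−yᵢ|) = Σwᵢ|x−xᵢ| + Σwᵢ|y−yᵢ|, so x and y are optimised independently as 1-D weighted medians.
Total weight W = 385; half = 192.5.
x-coordinate, sorted with cumulative weight:
  x=1 (C, w=75) cum 75
  x=7 (A, w=90) cum 165
  x=10 (D, w=120) cum 285  ← median
  x=17 (B, w=100) cum 385
⇒ x* = 10
y-coordinate, sorted with cumulative weight:
  y=0 (D, w=120) cum 120
  y=4 (A, w=90) cum 210  ← median
  y=5 (C, w=75) cum 285
  y=19 (B, w=100) cum 385
⇒ y* = 4

(10, 4)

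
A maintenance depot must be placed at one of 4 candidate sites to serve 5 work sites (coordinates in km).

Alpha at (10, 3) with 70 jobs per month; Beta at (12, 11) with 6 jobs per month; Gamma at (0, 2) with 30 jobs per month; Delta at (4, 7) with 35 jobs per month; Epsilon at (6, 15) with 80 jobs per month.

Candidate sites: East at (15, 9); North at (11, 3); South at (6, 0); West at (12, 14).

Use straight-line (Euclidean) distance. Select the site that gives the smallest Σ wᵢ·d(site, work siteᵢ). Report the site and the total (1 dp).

North, total 1771.9 km

Total weighted distance at each candidate:
  East (15, 9): total = 2321.6
  North (11, 3): total = 1771.9
  South (6, 0): total = 2069.7
  West (12, 14): total = 2168.4
Minimum is at North with total 1771.9 km.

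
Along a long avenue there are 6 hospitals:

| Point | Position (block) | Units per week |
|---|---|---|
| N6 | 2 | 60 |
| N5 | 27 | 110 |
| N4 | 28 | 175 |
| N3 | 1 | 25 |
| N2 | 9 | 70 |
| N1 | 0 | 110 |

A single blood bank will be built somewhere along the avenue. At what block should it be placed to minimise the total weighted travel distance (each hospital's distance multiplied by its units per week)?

x = 27

For a sum of weighted absolute distances on a line, the optimum is the weighted median (not the mean). Total weight W = 550; half-weight = 275.
Sort by position and accumulate weight:
  block 0 (N1, w=110) → cum 110
  block 1 (N3, w=25) → cum 135
  block 2 (N6, w=60) → cum 195
  block 9 (N2, w=70) → cum 265
  block 27 (N5, w=110) → cum 375  ≥ 275 → median here
  block 28 (N4, w=175) → cum 550
Optimal location: block 27.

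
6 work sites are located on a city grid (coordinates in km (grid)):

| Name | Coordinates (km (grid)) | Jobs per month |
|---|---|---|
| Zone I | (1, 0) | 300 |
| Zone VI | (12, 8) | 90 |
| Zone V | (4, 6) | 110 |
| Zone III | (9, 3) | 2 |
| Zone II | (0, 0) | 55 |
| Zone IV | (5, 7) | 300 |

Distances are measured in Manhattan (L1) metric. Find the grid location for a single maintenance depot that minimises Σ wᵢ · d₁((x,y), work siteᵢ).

(4, 6)

Manhattan distance separates: Σwᵢ(|x−xᵢ|+|y−yᵢ|) = Σwᵢ|x−xᵢ| + Σwᵢ|y−yᵢ|, so x and y are optimised independently as 1-D weighted medians.
Total weight W = 857; half = 428.5.
x-coordinate, sorted with cumulative weight:
  x=0 (Zone II, w=55) cum 55
  x=1 (Zone I, w=300) cum 355
  x=4 (Zone V, w=110) cum 465  ← median
  x=5 (Zone IV, w=300) cum 765
  x=9 (Zone III, w=2) cum 767
  x=12 (Zone VI, w=90) cum 857
⇒ x* = 4
y-coordinate, sorted with cumulative weight:
  y=0 (Zone I, w=300) cum 300
  y=0 (Zone II, w=55) cum 355
  y=3 (Zone III, w=2) cum 357
  y=6 (Zone V, w=110) cum 467  ← median
  y=7 (Zone IV, w=300) cum 767
  y=8 (Zone VI, w=90) cum 857
⇒ y* = 6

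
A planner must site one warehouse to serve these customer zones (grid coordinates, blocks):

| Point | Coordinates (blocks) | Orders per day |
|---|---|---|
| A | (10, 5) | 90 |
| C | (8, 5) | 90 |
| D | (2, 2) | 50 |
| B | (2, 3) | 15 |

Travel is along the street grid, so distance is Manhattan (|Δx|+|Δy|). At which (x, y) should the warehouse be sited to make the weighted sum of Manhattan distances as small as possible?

Manhattan distance separates: Σwᵢ(|x−xᵢ|+|y−yᵢ|) = Σwᵢ|x−xᵢ| + Σwᵢ|y−yᵢ|, so x and y are optimised independently as 1-D weighted medians.
Total weight W = 245; half = 122.5.
x-coordinate, sorted with cumulative weight:
  x=2 (D, w=50) cum 50
  x=2 (B, w=15) cum 65
  x=8 (C, w=90) cum 155  ← median
  x=10 (A, w=90) cum 245
⇒ x* = 8
y-coordinate, sorted with cumulative weight:
  y=2 (D, w=50) cum 50
  y=3 (B, w=15) cum 65
  y=5 (A, w=90) cum 155  ← median
  y=5 (C, w=90) cum 245
⇒ y* = 5

(8, 5)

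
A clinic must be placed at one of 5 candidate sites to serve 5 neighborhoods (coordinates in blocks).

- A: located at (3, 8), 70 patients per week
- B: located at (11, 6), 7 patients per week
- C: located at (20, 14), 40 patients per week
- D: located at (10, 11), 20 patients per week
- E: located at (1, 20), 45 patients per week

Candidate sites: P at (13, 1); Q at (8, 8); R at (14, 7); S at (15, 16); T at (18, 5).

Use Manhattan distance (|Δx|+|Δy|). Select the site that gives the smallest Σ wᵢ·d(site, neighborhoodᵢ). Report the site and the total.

Q, total 2060 blocks

Total weighted distance at each candidate:
  P (13, 1): total = 3694
  Q (8, 8): total = 2060
  R (14, 7): total = 2718
  S (15, 16): total = 2788
  T (18, 5): total = 3476
Minimum is at Q with total 2060 blocks.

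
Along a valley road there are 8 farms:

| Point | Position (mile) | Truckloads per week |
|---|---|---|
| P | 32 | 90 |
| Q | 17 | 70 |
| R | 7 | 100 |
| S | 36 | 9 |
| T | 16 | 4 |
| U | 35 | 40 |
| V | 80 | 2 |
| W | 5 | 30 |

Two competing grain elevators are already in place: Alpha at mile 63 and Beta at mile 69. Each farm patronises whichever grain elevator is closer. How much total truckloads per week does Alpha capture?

The indifferent point is the midpoint (63+69)/2 = 66; farms left of it (closer to Alpha at 63) go to Alpha, those right go to Beta.
  W at 5 (w=30) → Alpha
  R at 7 (w=100) → Alpha
  T at 16 (w=4) → Alpha
  Q at 17 (w=70) → Alpha
  P at 32 (w=90) → Alpha
  U at 35 (w=40) → Alpha
  S at 36 (w=9) → Alpha
  V at 80 (w=2) → Beta
Alpha captures 343; Beta captures 2.

343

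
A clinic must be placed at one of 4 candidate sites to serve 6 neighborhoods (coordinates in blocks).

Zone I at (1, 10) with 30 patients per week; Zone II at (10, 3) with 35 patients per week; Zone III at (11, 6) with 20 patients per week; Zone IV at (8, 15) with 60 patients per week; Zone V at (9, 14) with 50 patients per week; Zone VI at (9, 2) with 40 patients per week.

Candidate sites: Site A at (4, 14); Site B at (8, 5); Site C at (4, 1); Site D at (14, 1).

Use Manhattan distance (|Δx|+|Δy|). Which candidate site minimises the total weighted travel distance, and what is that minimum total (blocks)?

Site B, total 1840 blocks

Total weighted distance at each candidate:
  Site A (4, 14): total = 2335
  Site B (8, 5): total = 1840
  Site C (4, 1): total = 3100
  Site D (14, 1): total = 3370
Minimum is at Site B with total 1840 blocks.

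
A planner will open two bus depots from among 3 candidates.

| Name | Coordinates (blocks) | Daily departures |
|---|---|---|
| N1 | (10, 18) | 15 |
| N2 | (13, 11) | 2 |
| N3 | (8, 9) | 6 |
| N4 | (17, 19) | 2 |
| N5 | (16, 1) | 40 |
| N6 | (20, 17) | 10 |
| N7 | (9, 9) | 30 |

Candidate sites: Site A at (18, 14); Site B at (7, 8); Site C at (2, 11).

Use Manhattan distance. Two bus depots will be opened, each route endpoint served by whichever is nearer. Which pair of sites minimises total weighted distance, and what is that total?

Evaluate every pair (each demand assigned to the nearer of the two):
  {Site A, Site B}: total = 960
  {Site A, Site C}: total = 1176
  {Site B, Site C}: total = 1217
Best pair: {Site A, Site B} with total 960.

{Site A, Site B}, total 960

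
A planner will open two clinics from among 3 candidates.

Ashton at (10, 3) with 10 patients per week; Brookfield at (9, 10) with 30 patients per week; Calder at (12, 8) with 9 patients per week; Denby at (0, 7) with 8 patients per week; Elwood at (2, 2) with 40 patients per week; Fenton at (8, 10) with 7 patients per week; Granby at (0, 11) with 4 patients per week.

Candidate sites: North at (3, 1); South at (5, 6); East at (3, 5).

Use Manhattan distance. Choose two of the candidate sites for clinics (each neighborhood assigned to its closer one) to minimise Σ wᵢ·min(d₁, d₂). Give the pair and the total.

Evaluate every pair (each demand assigned to the nearer of the two):
  {North, South}: total = 618
  {South, East}: total = 686
  {North, East}: total = 754
Best pair: {North, South} with total 618.

{North, South}, total 618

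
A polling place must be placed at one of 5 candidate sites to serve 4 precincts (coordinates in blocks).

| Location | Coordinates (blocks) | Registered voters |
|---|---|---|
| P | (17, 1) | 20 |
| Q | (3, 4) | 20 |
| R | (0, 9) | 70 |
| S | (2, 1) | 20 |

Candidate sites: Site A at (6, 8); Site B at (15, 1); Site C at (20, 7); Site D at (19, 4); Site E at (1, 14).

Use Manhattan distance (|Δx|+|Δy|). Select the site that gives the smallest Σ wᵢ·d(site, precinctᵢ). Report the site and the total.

Total weighted distance at each candidate:
  Site A (6, 8): total = 1210
  Site B (15, 1): total = 2210
  Site C (20, 7): total = 2600
  Site D (19, 4): total = 2500
  Site E (1, 14): total = 1520
Minimum is at Site A with total 1210 blocks.

Site A, total 1210 blocks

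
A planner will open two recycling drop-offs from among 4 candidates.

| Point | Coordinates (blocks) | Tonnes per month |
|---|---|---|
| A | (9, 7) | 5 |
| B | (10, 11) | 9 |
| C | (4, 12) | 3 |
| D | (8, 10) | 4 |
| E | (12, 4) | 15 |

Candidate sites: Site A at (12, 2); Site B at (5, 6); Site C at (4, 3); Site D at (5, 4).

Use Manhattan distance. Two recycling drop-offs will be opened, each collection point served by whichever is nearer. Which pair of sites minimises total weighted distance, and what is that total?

{Site A, Site B}, total 194

Evaluate every pair (each demand assigned to the nearer of the two):
  {Site A, Site B}: total = 194
  {Site A, Site D}: total = 227
  {Site A, Site C}: total = 240
  {Site B, Site D}: total = 269
  {Site B, Site C}: total = 299
  {Site C, Site D}: total = 311
Best pair: {Site A, Site B} with total 194.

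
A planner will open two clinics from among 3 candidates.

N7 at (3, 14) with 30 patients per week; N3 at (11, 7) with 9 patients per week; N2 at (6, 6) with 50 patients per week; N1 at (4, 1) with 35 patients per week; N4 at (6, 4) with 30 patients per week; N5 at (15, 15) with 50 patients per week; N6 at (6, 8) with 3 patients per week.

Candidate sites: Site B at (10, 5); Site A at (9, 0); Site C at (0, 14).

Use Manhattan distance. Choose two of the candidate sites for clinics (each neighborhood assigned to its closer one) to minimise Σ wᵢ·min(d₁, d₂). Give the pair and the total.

{Site B, Site C}, total 1638

Evaluate every pair (each demand assigned to the nearer of the two):
  {Site B, Site C}: total = 1638
  {Site A, Site C}: total = 1874
  {Site B, Site A}: total = 1888
Best pair: {Site B, Site C} with total 1638.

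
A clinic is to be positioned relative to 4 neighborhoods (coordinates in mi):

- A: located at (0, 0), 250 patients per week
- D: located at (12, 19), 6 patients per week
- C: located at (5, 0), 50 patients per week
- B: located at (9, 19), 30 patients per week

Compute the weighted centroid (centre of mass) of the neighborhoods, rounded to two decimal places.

The minimiser of Σwᵢ‖p−pᵢ‖² is the weighted centroid p* = (Σwᵢpᵢ)/(Σwᵢ).
Σwᵢ = 336.
Σwᵢxᵢ = 250·0 + 6·12 + 50·5 + 30·9 = 592.
Σwᵢyᵢ = 250·0 + 6·19 + 50·0 + 30·19 = 684.
x* = 592/336 = 1.76, y* = 684/336 = 2.04.

(1.76, 2.04)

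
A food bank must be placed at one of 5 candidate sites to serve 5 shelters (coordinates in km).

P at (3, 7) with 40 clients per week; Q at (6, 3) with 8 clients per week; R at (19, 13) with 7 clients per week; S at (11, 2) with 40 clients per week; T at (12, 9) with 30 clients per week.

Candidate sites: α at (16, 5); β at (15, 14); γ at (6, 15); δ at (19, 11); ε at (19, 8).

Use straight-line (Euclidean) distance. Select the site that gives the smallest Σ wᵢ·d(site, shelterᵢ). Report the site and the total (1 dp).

α, total 1070.5 km

Total weighted distance at each candidate:
  α (16, 5): total = 1070.5
  β (15, 14): total = 1379.2
  γ (6, 15): total = 1341.5
  δ (19, 11): total = 1495.9
  ε (19, 8): total = 1399.8
Minimum is at α with total 1070.5 km.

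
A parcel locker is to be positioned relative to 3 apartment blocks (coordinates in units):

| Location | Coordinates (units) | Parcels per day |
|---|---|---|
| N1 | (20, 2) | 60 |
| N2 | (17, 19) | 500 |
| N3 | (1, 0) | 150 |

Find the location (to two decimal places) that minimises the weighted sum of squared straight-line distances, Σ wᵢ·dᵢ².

(13.87, 13.55)

The minimiser of Σwᵢ‖p−pᵢ‖² is the weighted centroid p* = (Σwᵢpᵢ)/(Σwᵢ).
Σwᵢ = 710.
Σwᵢxᵢ = 60·20 + 500·17 + 150·1 = 9850.
Σwᵢyᵢ = 60·2 + 500·19 + 150·0 = 9620.
x* = 9850/710 = 13.87, y* = 9620/710 = 13.55.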